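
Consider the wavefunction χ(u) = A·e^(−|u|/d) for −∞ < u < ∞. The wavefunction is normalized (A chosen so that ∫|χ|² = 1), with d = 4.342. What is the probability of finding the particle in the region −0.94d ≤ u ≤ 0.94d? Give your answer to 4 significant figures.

P ≈ 0.8474

|χ|² is the probability density, so P = ∫_{−0.94d}^{0.94d} |χ|² du.
Since A² = 1/(d), this is the region integral divided by the full normalization integral.
Both integrals are even about u = 0, so only the u ≥ 0 halves are needed (the factors of 2 cancel). Let t = u/d; then A² and the length scale cancel, so P = ∫_{0}^{0.94} e^(-2·t) dt ÷ ∫_{0}^{∞} e^(-2·t) dt.
With ∫ e^(-2·t) dt = -e^(-2·t)/2 + C, the region integral is 1/2 - e^(-47/25)/2 and the full one is 1/2.
This works out to P = 0.84741.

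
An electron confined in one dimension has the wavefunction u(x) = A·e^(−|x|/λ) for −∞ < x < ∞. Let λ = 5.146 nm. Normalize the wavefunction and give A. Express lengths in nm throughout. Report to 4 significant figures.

Require ∫ |u|² dx = 1 over the whole domain.
With ∫₀^∞ x^0 e^(−αx) dx = 0!/α^1, with u = A·e^(−|x|/λ), the integral evaluates to A²·[λ].
Hence A² = 1/[λ].
With λ = 5.146: A² = 0.19433 and A = 0.44082.

A ≈ 0.4408 nm^(-1/2)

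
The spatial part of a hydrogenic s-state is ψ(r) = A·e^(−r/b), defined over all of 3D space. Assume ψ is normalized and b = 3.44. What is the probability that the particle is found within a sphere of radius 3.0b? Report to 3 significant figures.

P ≈ 0.938

P = ∫ |ψ|² 4πr² dr over r ≤ 3.0b.
Normalization gives A² = 1/(π·b^3).
Substituting u = r/b, A², 4π and the length scale all cancel in the ratio: P = ∫_{0}^{3.0} u^2·e^(-2·u) du / ∫_{0}^{∞} u^2·e^(-2·u) du.
With ∫ u^2·e^(-2·u) du = -(2·u^2 + 2·u + 1)·e^(-2·u)/4 + C, the region integral is 1/4 - 25·e^(-6)/4 and the full one is 1/4.
The region integral divided by the full integral gives P = 0.9380.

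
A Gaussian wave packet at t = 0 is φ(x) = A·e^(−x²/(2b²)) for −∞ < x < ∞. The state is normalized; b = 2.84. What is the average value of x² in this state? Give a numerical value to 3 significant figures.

⟨x^2⟩ ≈ 4.03

The expectation value is the |φ|²-weighted average of x^2: ∫ x^2|φ|² dx.
With ∫_{−∞}^{∞} x^(2m) e^(−αx²) dx = (2m−1)!!·√π / (2^m α^(m+1/2)), evaluating both integrals, ⟨x²⟩ = b^2/2.
With b = 2.84, ⟨x^2⟩ = 4.033.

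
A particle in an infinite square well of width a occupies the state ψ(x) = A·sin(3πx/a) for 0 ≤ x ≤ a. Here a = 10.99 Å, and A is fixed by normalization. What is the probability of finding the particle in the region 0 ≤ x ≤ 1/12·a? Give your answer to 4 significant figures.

P = ∫_{0}^{1/12·a} |ψ(x)|² dx.
With A² fixed by ∫|ψ|² = 1, i.e. A² = (a/2)^(−1), substitute and integrate.
In terms of u = x/a (A² and the length scale cancel between numerator and denominator), P = [∫_{0}^{1/12} sin(3·π·u)^2 du] / [∫_{0}^{1} sin(3·π·u)^2 du].
Using ∫ sin(3·π·u)^2 du = u/2 - sin(6·π·u)/(12·π), the numerator is 1/24 - 1/(12·π) and the denominator is 1/2.
The result is P = (-2 + π)/(12·π).

P ≈ 0.03028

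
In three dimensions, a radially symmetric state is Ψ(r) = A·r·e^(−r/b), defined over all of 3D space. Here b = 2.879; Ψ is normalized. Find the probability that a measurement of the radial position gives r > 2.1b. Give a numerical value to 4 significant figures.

Integrate the radial probability density 4πr²|Ψ|² over r > 2.1b.
Normalization gives A² = 1/(3·π·b^5).
Substituting u = r/b, A², 4π and the length scale all cancel in the ratio: P = ∫_{2.1}^{∞} u^4·e^(-2·u) du / ∫_{0}^{∞} u^4·e^(-2·u) du.
Using ∫ u^4·e^(-2·u) du = -(u^4/2 + u^3 + 3·u^2/2 + 3·u/2 + 3/4)·e^(-2·u), the numerator is ≈ 0.442370 and the denominator is 3/4.
Taking the ratio yields P = 0.58983.

P ≈ 0.5898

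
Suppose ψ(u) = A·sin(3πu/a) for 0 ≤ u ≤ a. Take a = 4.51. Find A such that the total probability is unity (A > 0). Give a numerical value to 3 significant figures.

A ≈ 0.666

The normalization condition is ∫|ψ|² du = 1 from 0 to a.
With ψ = A·sin(3πu/a), the integral evaluates to A²·[a/2].
Hence A² = 1/[a/2].
Substituting a = 4.51 gives A² = 0.4435, so A = 0.6659.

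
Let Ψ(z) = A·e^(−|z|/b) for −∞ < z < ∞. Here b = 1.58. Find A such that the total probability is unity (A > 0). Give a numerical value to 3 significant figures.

We need A² ∫|f|² dz = 1, taking the integral from −∞ to ∞.
Using ∫₀^∞ zⁿ e^(−αz) dz = n!/αⁿ⁺¹, the integral (without the A² prefactor) comes out to b.
So A² = (b)^(−1).
Plugging in b = 1.58 yields A = 0.7956.

A ≈ 0.796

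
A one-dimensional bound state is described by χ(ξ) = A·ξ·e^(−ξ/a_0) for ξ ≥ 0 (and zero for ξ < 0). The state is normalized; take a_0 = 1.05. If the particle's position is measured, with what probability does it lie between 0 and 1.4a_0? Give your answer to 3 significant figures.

P ≈ 0.531

The probability is P = ∫ |χ|² dξ over [0, 1.4a_0].
With A² fixed by ∫|χ|² = 1, i.e. A² = (a_0^3/4)^(−1), substitute and integrate.
Let u = ξ/a_0; then A² and the length scale cancel, so P = ∫_{0}^{1.4} u^2·e^(-2·u) du ÷ ∫_{0}^{∞} u^2·e^(-2·u) du.
An antiderivative of u^2·e^(-2·u) is -(2·u^2 + 2·u + 1)·e^(-2·u)/4; evaluating from 0 to 1.4 gives 1/4 - 193·e^(-14/5)/100, while the full integral is 1/4.
This works out to P = 0.5305.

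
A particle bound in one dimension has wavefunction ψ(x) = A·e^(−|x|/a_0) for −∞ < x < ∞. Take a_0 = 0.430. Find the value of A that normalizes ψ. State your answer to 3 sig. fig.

A ≈ 1.52

Normalization requires ∫|ψ|² dx = 1, integrated from −∞ to ∞.
∫|ψ|² dx = A²·(a_0).
Hence A² = 1/[a_0].
Plugging in a_0 = 0.430 yields A = 1.525.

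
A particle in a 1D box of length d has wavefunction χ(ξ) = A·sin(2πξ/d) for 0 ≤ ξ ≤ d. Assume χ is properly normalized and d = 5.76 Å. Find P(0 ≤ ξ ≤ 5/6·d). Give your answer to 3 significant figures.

P ≈ 0.902

P = ∫_{0}^{5/6·d} |χ(ξ)|² dξ.
Since A² = 1/(d/2), this is the region integral divided by the full normalization integral.
Let u = ξ/d; then A² and the length scale cancel, so P = ∫_{0}^{5/6} sin(2·π·u)^2 du ÷ ∫_{0}^{1} sin(2·π·u)^2 du.
Using ∫ sin(2·π·u)^2 du = u/2 - sin(4·π·u)/(8·π), the numerator is √(3)/(16·π) + 5/12 and the denominator is 1/2.
Taking the ratio, P = √(3)/(8·π) + 5/6.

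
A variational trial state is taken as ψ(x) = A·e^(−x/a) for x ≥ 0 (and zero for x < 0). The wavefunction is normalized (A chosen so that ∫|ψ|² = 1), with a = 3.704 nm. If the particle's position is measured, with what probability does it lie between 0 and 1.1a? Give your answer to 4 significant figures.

|ψ|² is the probability density, so P = ∫_{0}^{1.1a} |ψ|² dx.
With A² fixed by ∫|ψ|² = 1, i.e. A² = (a/2)^(−1), substitute and integrate.
Let u = x/a; then A² and the length scale cancel, so P = ∫_{0}^{1.1} e^(-2·u) du ÷ ∫_{0}^{∞} e^(-2·u) du.
With ∫ e^(-2·u) du = -e^(-2·u)/2 + C, the region integral is 1/2 - e^(-11/5)/2 and the full one is 1/2.
The result is P = 0.88920.

P ≈ 0.8892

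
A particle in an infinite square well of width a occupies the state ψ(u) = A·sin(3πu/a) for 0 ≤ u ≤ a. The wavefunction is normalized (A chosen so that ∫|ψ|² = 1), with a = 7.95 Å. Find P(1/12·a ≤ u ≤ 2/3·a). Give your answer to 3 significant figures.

The probability is P = ∫ |ψ|² du over [1/12·a, 2/3·a].
With A² fixed by ∫|ψ|² = 1, i.e. A² = (a/2)^(−1), substitute and integrate.
In terms of t = u/a (A² and the length scale cancel between numerator and denominator), P = [∫_{1/12}^{2/3} sin(3·π·t)^2 dt] / [∫_{0}^{1} sin(3·π·t)^2 dt].
With ∫ sin(3·π·t)^2 dt = t/2 - sin(6·π·t)/(12·π) + C, the region integral is 1/(12·π) + 7/24 and the full one is 1/2.
Taking the ratio, P = (2 + 7·π)/(12·π).

P ≈ 0.636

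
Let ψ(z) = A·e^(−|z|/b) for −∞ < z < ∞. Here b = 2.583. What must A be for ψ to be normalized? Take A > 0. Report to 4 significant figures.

A ≈ 0.6222

Normalization requires ∫|ψ|² dz = 1, integrated from −∞ to ∞.
Carrying out the integral gives A² · b.
So A² = (b)^(−1).
Substituting b = 2.583 gives A² = 0.38715, so A = 0.62221.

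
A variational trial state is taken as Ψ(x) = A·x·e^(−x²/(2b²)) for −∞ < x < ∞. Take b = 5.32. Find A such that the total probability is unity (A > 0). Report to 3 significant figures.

A ≈ 0.0866

Normalization requires ∫|Ψ|² dx = 1, integrated from −∞ to ∞.
Carrying out the integral gives A² · √(π)·b^3/2.
Plugging in b = 5.32 yields A = 0.08657.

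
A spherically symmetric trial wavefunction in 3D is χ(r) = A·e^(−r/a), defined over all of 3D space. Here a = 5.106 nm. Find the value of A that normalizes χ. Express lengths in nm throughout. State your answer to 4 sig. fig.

We need A² ∫|f|² 4πr² dr = 1, taking the integral from 0 to ∞.
(Spherical symmetry: dV = 4πr² dr.)
Recall ∫₀^∞ r^m e^(−r/β) dr = m!·β^(m+1), carrying out the integral gives A² · π·a^3.
Setting this equal to 1 gives A² = 1/(π·a^3).
With a = 5.106: A² = 0.0023912 and A = 0.048899.

A ≈ 0.04890 nm^(-3/2)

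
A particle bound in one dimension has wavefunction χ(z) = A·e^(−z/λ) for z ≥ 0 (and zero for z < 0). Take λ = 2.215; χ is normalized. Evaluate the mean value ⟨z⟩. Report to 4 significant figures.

By definition ⟨z⟩ = ∫ z |χ(z)|² dz.
Since the A² factors cancel between numerator and denominator, ⟨z⟩ = λ/2.
Putting λ = 2.215 gives 1.1075.

⟨z⟩ ≈ 1.108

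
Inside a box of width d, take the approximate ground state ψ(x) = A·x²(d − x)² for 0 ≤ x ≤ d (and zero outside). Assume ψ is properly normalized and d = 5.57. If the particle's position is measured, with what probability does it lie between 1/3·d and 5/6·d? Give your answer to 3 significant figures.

P ≈ 0.846

P = ∫_{1/3·d}^{5/6·d} |ψ(x)|² dx.
With A² fixed by ∫|ψ|² = 1, i.e. A² = (d^9/630)^(−1), substitute and integrate.
In terms of u = x/d (A² and the length scale cancel between numerator and denominator), P = [∫_{1/3}^{5/6} u^4·(1 - u)^4 du] / [∫_{0}^{1} u^4·(1 - u)^4 du].
With ∫ u^4·(1 - u)^4 du = u^5·(70·u^4 - 315·u^3 + 540·u^2 - 420·u + 126)/630 + C, the region integral is ≈ 0.0013432 and the full one is 1/630.
This works out to P = 0.8462.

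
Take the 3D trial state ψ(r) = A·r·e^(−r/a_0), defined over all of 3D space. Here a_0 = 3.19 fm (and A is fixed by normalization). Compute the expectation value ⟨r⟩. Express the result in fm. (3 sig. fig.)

⟨r⟩ = ∫ r |ψ|² 4πr² dr over the full domain.
The ratio of the moment integral to the normalization integral gives ⟨r⟩ = 5·a_0/2.
Putting a_0 = 3.19 gives 7.975.

⟨r⟩ ≈ 7.98 fm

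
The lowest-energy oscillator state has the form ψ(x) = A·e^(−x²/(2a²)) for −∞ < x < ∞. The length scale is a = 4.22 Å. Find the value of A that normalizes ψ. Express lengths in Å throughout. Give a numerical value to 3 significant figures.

A ≈ 0.366 Å^(-1/2)

Require ∫ |ψ|² dx = 1 over the whole domain.
∫|ψ|² dx = A²·(√(π)·a).
Setting this equal to 1 gives A² = 1/(√(π)·a).
Plugging in a = 4.22 yields A = 0.3656.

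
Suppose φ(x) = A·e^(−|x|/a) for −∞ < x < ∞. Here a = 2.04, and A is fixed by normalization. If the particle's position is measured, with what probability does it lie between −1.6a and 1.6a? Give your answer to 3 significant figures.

P ≈ 0.959

|φ|² is the probability density, so P = ∫_{−1.6a}^{1.6a} |φ|² dx.
Since A² = 1/(a), this is the region integral divided by the full normalization integral.
Both integrals are even about x = 0, so only the x ≥ 0 halves are needed (the factors of 2 cancel). Substituting u = x/a, A² and the length scale cancel in the ratio: P = ∫_{0}^{1.6} e^(-2·u) du / ∫_{0}^{∞} e^(-2·u) du.
Using ∫ e^(-2·u) du = -e^(-2·u)/2, the numerator is 1/2 - e^(-16/5)/2 and the denominator is 1/2.
The result is P = 0.9592.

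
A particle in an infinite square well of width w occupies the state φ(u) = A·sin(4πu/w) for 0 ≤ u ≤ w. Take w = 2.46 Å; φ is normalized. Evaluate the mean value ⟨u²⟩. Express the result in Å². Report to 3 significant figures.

⟨u^2⟩ ≈ 2.00 Å^2

By definition ⟨u²⟩ = ∫ u^2 |φ(u)|² du.
Since the A² factors cancel between numerator and denominator, ⟨u²⟩ = -w^2/(32·π^2) + w^2/3.
With w = 2.46, ⟨u^2⟩ = 1.998.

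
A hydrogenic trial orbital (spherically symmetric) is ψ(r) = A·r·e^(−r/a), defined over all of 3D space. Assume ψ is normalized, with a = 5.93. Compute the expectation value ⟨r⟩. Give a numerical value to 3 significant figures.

⟨r⟩ ≈ 14.8

By definition ⟨r⟩ = ∫ r |ψ(r)|² 4πr² dr.
With ∫₀^∞ r^5 e^(−αr) dr = 5!/α^6, the ratio of the moment integral to the normalization integral gives ⟨r⟩ = 5·a/2.
Putting a = 5.93 gives 14.83.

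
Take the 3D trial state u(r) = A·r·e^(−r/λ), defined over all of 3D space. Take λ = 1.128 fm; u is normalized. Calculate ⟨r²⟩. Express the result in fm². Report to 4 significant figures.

The expectation value is the |u|²-weighted average of r^2: ∫ r^2|u|² 4πr² dr.
Recall ∫₀^∞ r^m e^(−r/β) dr = m!·β^(m+1), the ratio of the moment integral to the normalization integral gives ⟨r²⟩ = 15·λ^2/2.
Putting λ = 1.128 gives 9.5429.

⟨r^2⟩ ≈ 9.543 fm^2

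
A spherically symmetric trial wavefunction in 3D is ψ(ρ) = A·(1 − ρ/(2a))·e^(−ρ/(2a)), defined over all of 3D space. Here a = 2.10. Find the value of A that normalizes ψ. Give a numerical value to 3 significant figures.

A ≈ 0.0655

Require ∫ |ψ|² 4πρ² dρ = 1 over the whole domain.
Using ∫₀^∞ ρⁿ e^(−αρ) dρ = n!/αⁿ⁺¹, ∫|ψ|² 4πρ² dρ = A²·(8·π·a^3).
So A² = (8·π·a^3)^(−1).
With a = 2.10: A² = 0.004296 and A = 0.06555.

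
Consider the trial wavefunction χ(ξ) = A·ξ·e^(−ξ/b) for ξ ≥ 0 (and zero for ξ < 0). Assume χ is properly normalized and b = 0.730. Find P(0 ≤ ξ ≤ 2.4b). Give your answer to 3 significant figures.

P ≈ 0.857

The probability is P = ∫ |χ|² dξ over [0, 2.4b].
The normalization integral ∫|χ|²dξ over the whole domain equals b^3/4·A², and A² cancels in the ratio.
In terms of u = ξ/b (A² and the length scale cancel between numerator and denominator), P = [∫_{0}^{2.4} u^2·e^(-2·u) du] / [∫_{0}^{∞} u^2·e^(-2·u) du].
An antiderivative of u^2·e^(-2·u) is -(2·u^2 + 2·u + 1)·e^(-2·u)/4; evaluating from 0 to 2.4 gives 1/4 - 433·e^(-24/5)/100, while the full integral is 1/4.
The result is P = 0.8575.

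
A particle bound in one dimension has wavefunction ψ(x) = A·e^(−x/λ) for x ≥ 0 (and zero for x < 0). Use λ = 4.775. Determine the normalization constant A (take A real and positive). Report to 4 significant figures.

A ≈ 0.6472

We need A² ∫|f|² dx = 1, taking the integral from 0 to ∞.
Using ∫₀^∞ xⁿ e^(−αx) dx = n!/αⁿ⁺¹, carrying out the integral gives A² · λ/2.
So A² = (λ/2)^(−1).
With λ = 4.775: A² = 0.41885 and A = 0.64718.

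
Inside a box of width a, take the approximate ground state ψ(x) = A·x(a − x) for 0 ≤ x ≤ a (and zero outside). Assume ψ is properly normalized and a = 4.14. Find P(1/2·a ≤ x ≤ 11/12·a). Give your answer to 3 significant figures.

P ≈ 0.495

The probability is P = ∫ |ψ|² dx over [1/2·a, 11/12·a].
With A² fixed by ∫|ψ|² = 1, i.e. A² = (a^5/30)^(−1), substitute and integrate.
In terms of u = x/a (A² and the length scale cancel between numerator and denominator), P = [∫_{1/2}^{11/12} u^2·(1 - u)^2 du] / [∫_{0}^{1} u^2·(1 - u)^2 du].
Using ∫ u^2·(1 - u)^2 du = u^3·(6·u^2 - 15·u + 10)/30, the numerator is ≈ 0.016497 and the denominator is 1/30.
Evaluating gives P = 0.4949.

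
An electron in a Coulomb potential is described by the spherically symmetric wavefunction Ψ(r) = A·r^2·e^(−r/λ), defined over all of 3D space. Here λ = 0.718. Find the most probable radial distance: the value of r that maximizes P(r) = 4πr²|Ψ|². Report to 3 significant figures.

r ≈ 2.15

Differentiate P(r) = 4πr²|Ψ|² with respect to r and set to zero.
Solving yields r = 3·λ.
With λ = 0.718, the most probable radial distance is 2.154.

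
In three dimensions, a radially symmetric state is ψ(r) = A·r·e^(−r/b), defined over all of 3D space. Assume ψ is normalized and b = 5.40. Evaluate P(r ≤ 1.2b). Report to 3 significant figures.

With dV = 4πr²dr, the probability is ∫|ψ|² dV over r ≤ 1.2b.
A² is fixed by ∫₀^∞ 4πr²|ψ|² dr = 1, i.e. A² = (3·π·b^5)^(−1).
In terms of u = r/b (A², 4π and the length scale all cancel between numerator and denominator), P = [∫_{0}^{1.2} u^4·e^(-2·u) du] / [∫_{0}^{∞} u^4·e^(-2·u) du].
An antiderivative of u^4·e^(-2·u) is -(u^4/2 + u^3 + 3·u^2/2 + 3·u/2 + 3/4)·e^(-2·u); evaluating from 0 to 1.2 gives ≈ 0.071901, while the full integral is 3/4.
Taking the ratio yields P = 0.09587.

P ≈ 0.0959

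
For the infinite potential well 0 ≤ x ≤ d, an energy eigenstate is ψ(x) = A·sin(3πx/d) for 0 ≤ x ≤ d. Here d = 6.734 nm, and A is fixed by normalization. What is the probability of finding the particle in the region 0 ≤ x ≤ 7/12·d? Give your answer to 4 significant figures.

|ψ|² is the probability density, so P = ∫_{0}^{7/12·d} |ψ|² dx.
Since A² = 1/(d/2), this is the region integral divided by the full normalization integral.
Substituting u = x/d, A² and the length scale cancel in the ratio: P = ∫_{0}^{7/12} sin(3·π·u)^2 du / ∫_{0}^{1} sin(3·π·u)^2 du.
With ∫ sin(3·π·u)^2 du = u/2 - sin(6·π·u)/(12·π) + C, the region integral is 1/(12·π) + 7/24 and the full one is 1/2.
This works out to P = (2 + 7·π)/(12·π).

P ≈ 0.6364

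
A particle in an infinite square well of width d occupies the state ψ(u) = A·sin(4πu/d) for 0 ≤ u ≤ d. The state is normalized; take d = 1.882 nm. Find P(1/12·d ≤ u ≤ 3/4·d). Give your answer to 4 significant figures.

|ψ|² is the probability density, so P = ∫_{1/12·d}^{3/4·d} |ψ|² du.
With A² fixed by ∫|ψ|² = 1, i.e. A² = (d/2)^(−1), substitute and integrate.
Substituting t = u/d, A² and the length scale cancel in the ratio: P = ∫_{1/12}^{3/4} sin(4·π·t)^2 dt / ∫_{0}^{1} sin(4·π·t)^2 dt.
An antiderivative of sin(4·π·t)^2 is t/2 - sin(4·π·t)·cos(4·π·t)/(8·π); evaluating from 1/12 to 3/4 gives √(3)/(32·π) + 1/3, while the full integral is 1/2.
Taking the ratio, P = √(3)/(16·π) + 2/3.

P ≈ 0.7011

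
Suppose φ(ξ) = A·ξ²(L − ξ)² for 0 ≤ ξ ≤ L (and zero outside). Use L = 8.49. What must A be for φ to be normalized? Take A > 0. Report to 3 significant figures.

A ≈ 0.00166

Require ∫ |φ|² dξ = 1 over the whole domain.
Carrying out the integral gives A² · L^9/630.
Plugging in L = 8.49 yields A = 0.001658.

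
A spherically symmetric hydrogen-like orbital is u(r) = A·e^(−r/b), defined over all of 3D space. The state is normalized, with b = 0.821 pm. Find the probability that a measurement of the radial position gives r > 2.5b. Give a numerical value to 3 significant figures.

P ≈ 0.125

With dV = 4πr²dr, the probability is ∫|u|² dV over r > 2.5b.
Normalization gives A² = 1/(π·b^3).
In terms of t = r/b (A², 4π and the length scale all cancel between numerator and denominator), P = [∫_{2.5}^{∞} t^2·e^(-2·t) dt] / [∫_{0}^{∞} t^2·e^(-2·t) dt].
With ∫ t^2·e^(-2·t) dt = -(2·t^2 + 2·t + 1)·e^(-2·t)/4 + C, the region integral is 37·e^(-5)/8 and the full one is 1/4.
Taking the ratio yields P = 0.1247.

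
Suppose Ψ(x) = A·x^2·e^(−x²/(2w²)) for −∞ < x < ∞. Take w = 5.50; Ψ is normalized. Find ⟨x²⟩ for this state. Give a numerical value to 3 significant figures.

⟨x^2⟩ ≈ 75.6

By definition ⟨x²⟩ = ∫ x^2 |Ψ(x)|² dx.
Using the Gaussian integral ∫_{−∞}^{∞} e^(−αx²) dx = √(π/α), since the A² factors cancel between numerator and denominator, ⟨x²⟩ = 5·w^2/2.
Putting w = 5.50 gives 75.63.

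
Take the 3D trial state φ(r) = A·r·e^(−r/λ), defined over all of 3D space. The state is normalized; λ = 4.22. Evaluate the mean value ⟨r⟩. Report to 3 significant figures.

⟨r⟩ ≈ 10.6

The expectation value is the |φ|²-weighted average of r: ∫ r|φ|² 4πr² dr.
Since the A² factors cancel between numerator and denominator, ⟨r⟩ = 5·λ/2.
With λ = 4.22, ⟨r⟩ = 10.55.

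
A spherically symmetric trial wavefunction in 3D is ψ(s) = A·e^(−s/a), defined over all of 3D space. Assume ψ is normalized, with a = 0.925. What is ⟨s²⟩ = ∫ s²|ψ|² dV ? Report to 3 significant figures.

⟨s^2⟩ ≈ 2.57

⟨s²⟩ = ∫ s^2 |ψ|² 4πs² ds over the full domain.
Using ∫₀^∞ sⁿ e^(−αs) ds = n!/αⁿ⁺¹, evaluating both integrals, ⟨s²⟩ = 3·a^2.
With a = 0.925, ⟨s^2⟩ = 2.567.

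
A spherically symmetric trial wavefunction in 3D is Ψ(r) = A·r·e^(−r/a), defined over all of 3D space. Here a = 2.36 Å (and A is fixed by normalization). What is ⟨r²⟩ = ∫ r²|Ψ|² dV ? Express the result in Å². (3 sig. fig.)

⟨r^2⟩ ≈ 41.8 Å^2

By definition ⟨r²⟩ = ∫ r^2 |Ψ(r)|² 4πr² dr.
Recall ∫₀^∞ r^m e^(−r/β) dr = m!·β^(m+1), the ratio of the moment integral to the normalization integral gives ⟨r²⟩ = 15·a^2/2.
Putting a = 2.36 gives 41.77.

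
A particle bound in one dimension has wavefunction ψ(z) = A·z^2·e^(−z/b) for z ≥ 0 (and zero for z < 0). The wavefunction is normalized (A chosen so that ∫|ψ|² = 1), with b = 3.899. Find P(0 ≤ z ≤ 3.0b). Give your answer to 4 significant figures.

P = ∫_{0}^{3.0b} |ψ(z)|² dz.
The normalization integral ∫|ψ|²dz over the whole domain equals 3·b^5/4·A², and A² cancels in the ratio.
Let u = z/b; then A² and the length scale cancel, so P = ∫_{0}^{3.0} u^4·e^(-2·u) du ÷ ∫_{0}^{∞} u^4·e^(-2·u) du.
With ∫ u^4·e^(-2·u) du = -(u^4/2 + u^3 + 3·u^2/2 + 3·u/2 + 3/4)·e^(-2·u) + C, the region integral is 3/4 - 345·e^(-6)/4 and the full one is 3/4.
Evaluating gives P = 0.71494.

P ≈ 0.7149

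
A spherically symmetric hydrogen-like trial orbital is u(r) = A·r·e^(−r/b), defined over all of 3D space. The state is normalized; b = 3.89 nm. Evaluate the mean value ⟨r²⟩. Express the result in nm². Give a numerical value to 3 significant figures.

By definition ⟨r²⟩ = ∫ r^2 |u(r)|² 4πr² dr.
The ratio of the moment integral to the normalization integral gives ⟨r²⟩ = 15·b^2/2.
Putting b = 3.89 gives 113.5.

⟨r^2⟩ ≈ 113 nm^2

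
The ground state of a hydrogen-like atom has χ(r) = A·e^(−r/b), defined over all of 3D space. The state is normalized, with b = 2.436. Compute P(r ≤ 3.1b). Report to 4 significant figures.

Integrate the radial probability density 4πr²|χ|² over r ≤ 3.1b.
A² is fixed by ∫₀^∞ 4πr²|χ|² dr = 1, i.e. A² = (π·b^3)^(−1).
Substituting u = r/b, A², 4π and the length scale all cancel in the ratio: P = ∫_{0}^{3.1} u^2·e^(-2·u) du / ∫_{0}^{∞} u^2·e^(-2·u) du.
Using ∫ u^2·e^(-2·u) du = -(2·u^2 + 2·u + 1)·e^(-2·u)/4, the numerator is 1/4 - 1321·e^(-31/5)/200 and the denominator is 1/4.
The region integral divided by the full integral gives P = 0.94638.

P ≈ 0.9464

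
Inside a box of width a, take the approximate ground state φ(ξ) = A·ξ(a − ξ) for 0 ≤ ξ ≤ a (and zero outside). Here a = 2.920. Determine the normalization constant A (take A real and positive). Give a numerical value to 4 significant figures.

We need A² ∫|f|² dξ = 1, taking the integral from 0 to a.
The integral (without the A² prefactor) comes out to a^5/30.
With a = 2.920: A² = 0.14132 and A = 0.37593.

A ≈ 0.3759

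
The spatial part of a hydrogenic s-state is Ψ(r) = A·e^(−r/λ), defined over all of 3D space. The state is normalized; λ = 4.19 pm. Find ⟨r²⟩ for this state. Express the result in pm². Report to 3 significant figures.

⟨r^2⟩ ≈ 52.7 pm^2

By definition ⟨r²⟩ = ∫ r^2 |Ψ(r)|² 4πr² dr.
Since the A² factors cancel between numerator and denominator, ⟨r²⟩ = 3·λ^2.
Putting λ = 4.19 gives 52.67.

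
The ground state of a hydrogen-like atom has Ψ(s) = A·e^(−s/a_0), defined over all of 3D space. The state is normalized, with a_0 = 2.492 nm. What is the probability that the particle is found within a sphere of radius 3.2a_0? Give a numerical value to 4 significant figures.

P ≈ 0.9537

P = ∫ |Ψ|² 4πs² ds over s ≤ 3.2a_0.
A² is fixed by ∫₀^∞ 4πs²|Ψ|² ds = 1, i.e. A² = (π·a_0^3)^(−1).
In terms of u = s/a_0 (A², 4π and the length scale all cancel between numerator and denominator), P = [∫_{0}^{3.2} u^2·e^(-2·u) du] / [∫_{0}^{∞} u^2·e^(-2·u) du].
Using ∫ u^2·e^(-2·u) du = -(2·u^2 + 2·u + 1)·e^(-2·u)/4, the numerator is 1/4 - 697·e^(-32/5)/100 and the denominator is 1/4.
This evaluates to P = 0.95368.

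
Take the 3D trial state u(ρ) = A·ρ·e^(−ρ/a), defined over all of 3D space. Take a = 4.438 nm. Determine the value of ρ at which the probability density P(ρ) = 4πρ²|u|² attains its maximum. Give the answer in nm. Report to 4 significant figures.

ρ ≈ 8.876 nm

Set d/dρ [P(ρ) = 4πρ²|u|²] = 0 and solve for ρ > 0.
Solving yields ρ = 2·a.
With a = 4.438, the most probable radial distance is 8.8760 nm.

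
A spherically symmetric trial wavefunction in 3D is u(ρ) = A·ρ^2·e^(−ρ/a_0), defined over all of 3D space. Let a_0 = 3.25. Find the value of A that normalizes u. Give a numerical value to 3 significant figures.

A ≈ 0.00192

The normalization condition is ∫|u|² 4πρ² dρ = 1 from 0 to ∞.
In 3D with spherical symmetry the volume element is 4πρ² dρ.
Using ∫₀^∞ ρⁿ e^(−αρ) dρ = n!/αⁿ⁺¹, carrying out the integral gives A² · 45·π·a_0^7/2.
Setting this equal to 1 gives A² = 1/(45·π·a_0^7/2).
Plugging in a_0 = 3.25 yields A = 0.001922.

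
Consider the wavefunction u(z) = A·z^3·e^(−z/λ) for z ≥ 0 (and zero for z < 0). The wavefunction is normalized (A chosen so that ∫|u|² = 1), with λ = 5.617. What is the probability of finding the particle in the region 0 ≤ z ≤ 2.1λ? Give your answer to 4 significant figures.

P ≈ 0.1325

|u|² is the probability density, so P = ∫_{0}^{2.1λ} |u|² dz.
With A² fixed by ∫|u|² = 1, i.e. A² = (45·λ^7/8)^(−1), substitute and integrate.
In terms of t = z/λ (A² and the length scale cancel between numerator and denominator), P = [∫_{0}^{2.1} t^6·e^(-2·t) dt] / [∫_{0}^{∞} t^6·e^(-2·t) dt].
An antiderivative of t^6·e^(-2·t) is -(4·t^6 + 12·t^5 + 30·t^4 + 60·t^3 + 90·t^2 + 90·t + 45)·e^(-2·t)/8; evaluating from 0 to 2.1 gives ≈ 0.745515, while the full integral is 45/8.
Evaluating gives P = 0.13254.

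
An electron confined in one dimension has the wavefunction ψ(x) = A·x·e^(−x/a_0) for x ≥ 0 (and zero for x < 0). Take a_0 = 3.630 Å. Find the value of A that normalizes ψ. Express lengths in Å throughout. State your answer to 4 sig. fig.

We need A² ∫|f|² dx = 1, taking the integral from 0 to ∞.
Using ∫₀^∞ xⁿ e^(−αx) dx = n!/αⁿ⁺¹, ∫|ψ|² dx = A²·(a_0^3/4).
Hence A² = 1/[a_0^3/4].
Substituting a_0 = 3.630 gives A² = 0.083626, so A = 0.28918.

A ≈ 0.2892 Å^(-3/2)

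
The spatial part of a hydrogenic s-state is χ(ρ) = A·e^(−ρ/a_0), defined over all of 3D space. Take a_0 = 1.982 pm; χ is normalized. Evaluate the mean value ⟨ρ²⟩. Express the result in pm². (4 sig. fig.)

⟨ρ^2⟩ ≈ 11.78 pm^2

The expectation value is the |χ|²-weighted average of ρ^2: ∫ ρ^2|χ|² 4πρ² dρ.
Since the A² factors cancel between numerator and denominator, ⟨ρ²⟩ = 3·a_0^2.
Putting a_0 = 1.982 gives 11.785.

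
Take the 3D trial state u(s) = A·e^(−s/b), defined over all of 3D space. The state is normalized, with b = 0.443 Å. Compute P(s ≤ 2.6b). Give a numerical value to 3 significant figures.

P ≈ 0.891

P = ∫ |u|² 4πs² ds over s ≤ 2.6b.
Normalization gives A² = 1/(π·b^3).
Substituting t = s/b, A², 4π and the length scale all cancel in the ratio: P = ∫_{0}^{2.6} t^2·e^(-2·t) dt / ∫_{0}^{∞} t^2·e^(-2·t) dt.
With ∫ t^2·e^(-2·t) dt = -(2·t^2 + 2·t + 1)·e^(-2·t)/4 + C, the region integral is 1/4 - 493·e^(-26/5)/100 and the full one is 1/4.
Taking the ratio yields P = 0.8912.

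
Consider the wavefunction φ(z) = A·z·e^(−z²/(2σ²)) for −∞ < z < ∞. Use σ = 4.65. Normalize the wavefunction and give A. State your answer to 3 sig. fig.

A ≈ 0.106

We need A² ∫|f|² dz = 1, taking the integral from −∞ to ∞.
Carrying out the integral gives A² · √(π)·σ^3/2.
Hence A² = 1/[√(π)·σ^3/2].
Substituting σ = 4.65 gives A² = 0.01122, so A = 0.1059.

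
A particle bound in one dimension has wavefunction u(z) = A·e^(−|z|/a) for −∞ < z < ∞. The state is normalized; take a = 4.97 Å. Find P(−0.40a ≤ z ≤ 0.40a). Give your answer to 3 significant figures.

The probability is P = ∫ |u|² dz over [−0.40a, 0.40a].
With A² fixed by ∫|u|² = 1, i.e. A² = (a)^(−1), substitute and integrate.
By symmetry take twice the z ≥ 0 contribution in numerator and denominator; the 2's cancel. In terms of t = z/a (A² and the length scale cancel between numerator and denominator), P = [∫_{0}^{0.40} e^(-2·t) dt] / [∫_{0}^{∞} e^(-2·t) dt].
With ∫ e^(-2·t) dt = -e^(-2·t)/2 + C, the region integral is 1/2 - e^(-4/5)/2 and the full one is 1/2.
Evaluating gives P = 0.5507.

P ≈ 0.551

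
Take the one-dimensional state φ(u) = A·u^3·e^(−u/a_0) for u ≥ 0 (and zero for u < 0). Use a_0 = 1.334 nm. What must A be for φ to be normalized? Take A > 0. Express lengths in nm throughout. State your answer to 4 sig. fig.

A ≈ 0.1538 nm^(-7/2)

The normalization condition is ∫|φ|² du = 1 from 0 to ∞.
Recall ∫₀^∞ u^m e^(−u/β) du = m!·β^(m+1), with φ = A·u^3·e^(−u/a_0), the integral evaluates to A²·[45·a_0^7/8].
So A² = (45·a_0^7/8)^(−1).
With a_0 = 1.334: A² = 0.023648 and A = 0.15378.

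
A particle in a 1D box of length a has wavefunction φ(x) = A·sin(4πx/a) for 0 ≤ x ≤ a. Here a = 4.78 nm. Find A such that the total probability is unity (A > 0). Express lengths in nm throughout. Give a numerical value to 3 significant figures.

A ≈ 0.647 nm^(-1/2)

Normalization requires ∫|φ|² dx = 1, integrated from 0 to a.
Using sin²θ = (1 − cos 2θ)/2, ∫|φ|² dx = A²·(a/2).
So A² = (a/2)^(−1).
Substituting a = 4.78 gives A² = 0.4184, so A = 0.6468.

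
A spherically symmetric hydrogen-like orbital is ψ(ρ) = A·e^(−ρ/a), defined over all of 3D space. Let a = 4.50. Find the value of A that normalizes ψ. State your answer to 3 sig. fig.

Normalization requires ∫|ψ|² 4πρ² dρ = 1, integrated from 0 to ∞.
In 3D with spherical symmetry the volume element is 4πρ² dρ.
Carrying out the integral gives A² · π·a^3.
Hence A² = 1/[π·a^3].
Plugging in a = 4.50 yields A = 0.05910.

A ≈ 0.0591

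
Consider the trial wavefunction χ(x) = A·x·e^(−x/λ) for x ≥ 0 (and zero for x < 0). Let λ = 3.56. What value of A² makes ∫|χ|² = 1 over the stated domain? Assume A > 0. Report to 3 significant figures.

We need A² ∫|f|² dx = 1, taking the integral from 0 to ∞.
Carrying out the integral gives A² · λ^3/4.
Setting this equal to 1 gives A² = 1/(λ^3/4).
Substituting λ = 3.56 gives A² = 0.08866, so A = 0.2978.

A^2 ≈ 0.0887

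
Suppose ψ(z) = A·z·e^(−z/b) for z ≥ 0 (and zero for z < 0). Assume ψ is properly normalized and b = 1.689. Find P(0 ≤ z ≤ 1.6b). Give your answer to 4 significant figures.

P ≈ 0.6201

P = ∫_{0}^{1.6b} |ψ(z)|² dz.
The normalization integral ∫|ψ|²dz over the whole domain equals b^3/4·A², and A² cancels in the ratio.
Let u = z/b; then A² and the length scale cancel, so P = ∫_{0}^{1.6} u^2·e^(-2·u) du ÷ ∫_{0}^{∞} u^2·e^(-2·u) du.
Using ∫ u^2·e^(-2·u) du = -(2·u^2 + 2·u + 1)·e^(-2·u)/4, the numerator is 1/4 - 233·e^(-16/5)/100 and the denominator is 1/4.
This works out to P = 0.62010.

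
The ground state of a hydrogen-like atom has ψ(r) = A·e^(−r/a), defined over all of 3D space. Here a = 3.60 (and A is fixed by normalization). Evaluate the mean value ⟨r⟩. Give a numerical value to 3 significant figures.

⟨r⟩ ≈ 5.40

⟨r⟩ = ∫ r |ψ|² 4πr² dr over the full domain.
Evaluating both integrals, ⟨r⟩ = 3·a/2.
With a = 3.60, ⟨r⟩ = 5.400.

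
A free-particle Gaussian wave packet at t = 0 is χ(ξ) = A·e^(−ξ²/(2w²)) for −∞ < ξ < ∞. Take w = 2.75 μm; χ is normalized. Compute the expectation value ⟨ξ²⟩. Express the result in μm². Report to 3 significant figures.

⟨ξ^2⟩ ≈ 3.78 μm^2

By definition ⟨ξ²⟩ = ∫ ξ^2 |χ(ξ)|² dξ.
Differentiating ∫e^(−αξ²) dξ = √(π/α) under α to get the higher moments, since the A² factors cancel between numerator and denominator, ⟨ξ²⟩ = w^2/2.
With w = 2.75, ⟨ξ^2⟩ = 3.781.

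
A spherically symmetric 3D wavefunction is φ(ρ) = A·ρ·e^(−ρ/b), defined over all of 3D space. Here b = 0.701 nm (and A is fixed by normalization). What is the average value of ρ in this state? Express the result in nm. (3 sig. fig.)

⟨ρ⟩ ≈ 1.75 nm

The expectation value is the |φ|²-weighted average of ρ: ∫ ρ|φ|² 4πρ² dρ.
Evaluating both integrals, ⟨ρ⟩ = 5·b/2.
With b = 0.701, ⟨ρ⟩ = 1.753.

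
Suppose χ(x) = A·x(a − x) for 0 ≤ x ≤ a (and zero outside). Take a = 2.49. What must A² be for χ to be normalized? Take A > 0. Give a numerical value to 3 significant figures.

We need A² ∫|f|² dx = 1, taking the integral from 0 to a.
Carrying out the integral gives A² · a^5/30.
So A² = (a^5/30)^(−1).
With a = 2.49: A² = 0.3134 and A = 0.5598.

A^2 ≈ 0.313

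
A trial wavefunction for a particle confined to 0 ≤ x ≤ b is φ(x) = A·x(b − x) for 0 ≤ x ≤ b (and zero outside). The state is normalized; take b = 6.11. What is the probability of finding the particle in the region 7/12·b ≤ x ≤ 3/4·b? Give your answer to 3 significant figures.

P ≈ 0.243

|φ|² is the probability density, so P = ∫_{7/12·b}^{3/4·b} |φ|² dx.
With A² fixed by ∫|φ|² = 1, i.e. A² = (b^5/30)^(−1), substitute and integrate.
Substituting u = x/b, A² and the length scale cancel in the ratio: P = ∫_{7/12}^{3/4} u^2·(1 - u)^2 du / ∫_{0}^{1} u^2·(1 - u)^2 du.
Using ∫ u^2·(1 - u)^2 du = u^3·(6·u^2 - 15·u + 10)/30, the numerator is ≈ 0.0081035 and the denominator is 1/30.
Evaluating gives P = 0.2431.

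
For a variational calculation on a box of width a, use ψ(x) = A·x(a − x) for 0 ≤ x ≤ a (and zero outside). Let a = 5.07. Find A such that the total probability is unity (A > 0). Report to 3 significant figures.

We need A² ∫|f|² dx = 1, taking the integral from 0 to a.
Expanding the polynomial and integrating term by term, with ψ = A·x(a − x), the integral evaluates to A²·[a^5/30].
So A² = (a^5/30)^(−1).
Plugging in a = 5.07 yields A = 0.09463.

A ≈ 0.0946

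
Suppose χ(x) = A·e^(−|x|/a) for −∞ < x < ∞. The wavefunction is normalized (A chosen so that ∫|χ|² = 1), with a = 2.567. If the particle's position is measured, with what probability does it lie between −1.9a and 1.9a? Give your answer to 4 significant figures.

P = ∫_{−1.9a}^{1.9a} |χ(x)|² dx.
Since A² = 1/(a), this is the region integral divided by the full normalization integral.
By symmetry take twice the x ≥ 0 contribution in numerator and denominator; the 2's cancel. Let u = x/a; then A² and the length scale cancel, so P = ∫_{0}^{1.9} e^(-2·u) du ÷ ∫_{0}^{∞} e^(-2·u) du.
With ∫ e^(-2·u) du = -e^(-2·u)/2 + C, the region integral is 1/2 - e^(-19/5)/2 and the full one is 1/2.
The result is P = 0.97763.

P ≈ 0.9776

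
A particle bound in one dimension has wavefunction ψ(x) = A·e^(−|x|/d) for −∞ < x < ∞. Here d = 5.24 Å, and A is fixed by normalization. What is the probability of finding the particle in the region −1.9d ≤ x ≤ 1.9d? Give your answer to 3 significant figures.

P ≈ 0.978

|ψ|² is the probability density, so P = ∫_{−1.9d}^{1.9d} |ψ|² dx.
With A² fixed by ∫|ψ|² = 1, i.e. A² = (d)^(−1), substitute and integrate.
By symmetry take twice the x ≥ 0 contribution in numerator and denominator; the 2's cancel. In terms of u = x/d (A² and the length scale cancel between numerator and denominator), P = [∫_{0}^{1.9} e^(-2·u) du] / [∫_{0}^{∞} e^(-2·u) du].
With ∫ e^(-2·u) du = -e^(-2·u)/2 + C, the region integral is 1/2 - e^(-19/5)/2 and the full one is 1/2.
The result is P = 0.9776.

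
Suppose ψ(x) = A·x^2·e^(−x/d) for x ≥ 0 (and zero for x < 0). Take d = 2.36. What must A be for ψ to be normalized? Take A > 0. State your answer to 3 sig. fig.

The normalization condition is ∫|ψ|² dx = 1 from 0 to ∞.
Recall ∫₀^∞ x^m e^(−x/β) dx = m!·β^(m+1), with ψ = A·x^2·e^(−x/d), the integral evaluates to A²·[3·d^5/4].
So A² = (3·d^5/4)^(−1).
Substituting d = 2.36 gives A² = 0.01821, so A = 0.1350.

A ≈ 0.135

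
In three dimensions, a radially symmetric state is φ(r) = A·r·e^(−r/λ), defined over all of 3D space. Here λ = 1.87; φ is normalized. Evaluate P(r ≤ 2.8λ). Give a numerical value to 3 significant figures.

P ≈ 0.658

P = ∫ |φ|² 4πr² dr over r ≤ 2.8λ.
The full normalization integral is A²·[3·π·λ^5] = 1, fixing A².
Let u = r/λ; then A², 4π and the length scale all cancel, so P = ∫_{0}^{2.8} u^4·e^(-2·u) du ÷ ∫_{0}^{∞} u^4·e^(-2·u) du.
Using ∫ u^4·e^(-2·u) du = -(u^4/2 + u^3 + 3·u^2/2 + 3·u/2 + 3/4)·e^(-2·u), the numerator is ≈ 0.49339 and the denominator is 3/4.
The region integral divided by the full integral gives P = 0.6578.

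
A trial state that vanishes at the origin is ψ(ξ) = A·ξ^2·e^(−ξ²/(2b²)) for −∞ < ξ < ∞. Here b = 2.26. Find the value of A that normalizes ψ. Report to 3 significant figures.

A ≈ 0.113

The normalization condition is ∫|ψ|² dξ = 1 from −∞ to ∞.
With ψ = A·ξ^2·e^(−ξ²/(2b²)), the integral evaluates to A²·[3·√(π)·b^5/4].
Hence A² = 1/[3·√(π)·b^5/4].
Substituting b = 2.26 gives A² = 0.01276, so A = 0.1130.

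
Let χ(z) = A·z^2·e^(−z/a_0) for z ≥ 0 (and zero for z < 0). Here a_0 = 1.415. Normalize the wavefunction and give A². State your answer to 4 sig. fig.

We need A² ∫|f|² dz = 1, taking the integral from 0 to ∞.
Using ∫₀^∞ zⁿ e^(−αz) dz = n!/αⁿ⁺¹, ∫|χ|² dz = A²·(3·a_0^5/4).
So A² = (3·a_0^5/4)^(−1).
With a_0 = 1.415: A² = 0.23505 and A = 0.48482.

A^2 ≈ 0.2350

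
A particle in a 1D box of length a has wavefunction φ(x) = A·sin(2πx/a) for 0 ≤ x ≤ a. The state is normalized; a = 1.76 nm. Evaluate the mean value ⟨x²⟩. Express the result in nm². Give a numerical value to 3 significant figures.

⟨x²⟩ = ∫ x^2 |φ|² dx over the full domain.
Evaluating both integrals, ⟨x²⟩ = -a^2/(8·π^2) + a^2/3.
Putting a = 1.76 gives 0.9933.

⟨x^2⟩ ≈ 0.993 nm^2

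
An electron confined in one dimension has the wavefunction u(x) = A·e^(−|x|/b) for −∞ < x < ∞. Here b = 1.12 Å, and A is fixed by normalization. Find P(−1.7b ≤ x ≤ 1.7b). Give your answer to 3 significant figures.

P ≈ 0.967

The probability is P = ∫ |u|² dx over [−1.7b, 1.7b].
The normalization integral ∫|u|²dx over the whole domain equals b·A², and A² cancels in the ratio.
By symmetry take twice the x ≥ 0 contribution in numerator and denominator; the 2's cancel. Substituting t = x/b, A² and the length scale cancel in the ratio: P = ∫_{0}^{1.7} e^(-2·t) dt / ∫_{0}^{∞} e^(-2·t) dt.
Using ∫ e^(-2·t) dt = -e^(-2·t)/2, the numerator is 1/2 - e^(-17/5)/2 and the denominator is 1/2.
The result is P = 0.9666.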